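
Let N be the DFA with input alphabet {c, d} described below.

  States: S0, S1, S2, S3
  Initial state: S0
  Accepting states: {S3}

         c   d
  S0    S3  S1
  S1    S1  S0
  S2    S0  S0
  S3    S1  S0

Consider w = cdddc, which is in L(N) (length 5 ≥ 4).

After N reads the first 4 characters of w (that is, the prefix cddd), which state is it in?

State sequence: S0 -c-> S3 -d-> S0 -d-> S1 -d-> S0

After reading 4 characters, N is in state S0.
(This kind of state-tracing is the core of the pumping-lemma construction: with 4 states, pigeonhole forces a repeat within the first 4 steps.)

S0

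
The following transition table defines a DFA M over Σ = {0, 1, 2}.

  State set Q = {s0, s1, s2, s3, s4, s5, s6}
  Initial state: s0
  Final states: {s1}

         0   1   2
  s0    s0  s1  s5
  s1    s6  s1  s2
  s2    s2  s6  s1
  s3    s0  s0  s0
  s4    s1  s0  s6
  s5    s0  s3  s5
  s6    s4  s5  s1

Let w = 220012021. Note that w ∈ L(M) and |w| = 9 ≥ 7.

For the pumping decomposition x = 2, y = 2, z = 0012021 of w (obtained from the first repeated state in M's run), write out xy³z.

xy^3z = 2·2·2·2·0012021 = 22220012021.
Reading y = 2 takes M from s5 back to s5, so after x·y·y·y the machine is still in s5, and z then leads to the accepting state s1. Hence 22220012021 ∈ L(M).

22220012021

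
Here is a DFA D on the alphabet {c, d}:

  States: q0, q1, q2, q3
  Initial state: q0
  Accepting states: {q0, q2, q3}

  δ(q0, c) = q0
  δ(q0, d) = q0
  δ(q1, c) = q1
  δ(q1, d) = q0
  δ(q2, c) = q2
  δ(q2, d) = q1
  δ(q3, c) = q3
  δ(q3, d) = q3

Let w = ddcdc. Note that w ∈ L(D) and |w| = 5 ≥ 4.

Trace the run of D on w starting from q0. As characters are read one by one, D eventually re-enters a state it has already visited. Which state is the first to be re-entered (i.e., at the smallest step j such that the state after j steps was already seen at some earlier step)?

q0

State sequence: q0 -d-> q0 -d-> q0 -c-> q0 -d-> q0 -c-> q0
First repeat at step 1: q0 was already visited.

The earliest repeat is at step j = 1: D is in q0, which it already visited at step i = 0.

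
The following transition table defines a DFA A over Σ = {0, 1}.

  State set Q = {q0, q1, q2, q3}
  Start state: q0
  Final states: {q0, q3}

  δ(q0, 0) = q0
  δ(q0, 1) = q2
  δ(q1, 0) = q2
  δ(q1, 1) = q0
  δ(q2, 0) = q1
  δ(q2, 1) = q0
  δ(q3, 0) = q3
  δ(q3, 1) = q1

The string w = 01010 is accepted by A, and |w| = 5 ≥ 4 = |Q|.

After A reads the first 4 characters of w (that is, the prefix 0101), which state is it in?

Run of A on the first 4 characters of w = 0 1 0 1:
  step 0: q0  (start)
  step 1: q0  (read 0: q0→q0)
  step 2: q2  (read 1: q0→q2)
  step 3: q1  (read 0: q2→q1)
  step 4: q0  (read 1: q1→q0)

After reading 4 characters, A is in state q0.
(This kind of state-tracing is the core of the pumping-lemma construction: with 4 states, pigeonhole forces a repeat within the first 4 steps.)

q0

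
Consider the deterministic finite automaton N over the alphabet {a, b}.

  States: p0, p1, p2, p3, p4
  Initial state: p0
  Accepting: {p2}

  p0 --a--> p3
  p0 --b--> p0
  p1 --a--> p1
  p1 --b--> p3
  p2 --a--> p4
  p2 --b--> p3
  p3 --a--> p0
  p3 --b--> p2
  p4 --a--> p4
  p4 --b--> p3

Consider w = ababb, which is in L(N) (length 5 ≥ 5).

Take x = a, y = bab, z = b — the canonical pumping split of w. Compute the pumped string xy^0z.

xy⁰z = xz = a·b = ab.
Reading y = bab takes N from p3 back to p3, so after x the machine is still in p3, and z then leads to the accepting state p2. Hence ab ∈ L(N).

ab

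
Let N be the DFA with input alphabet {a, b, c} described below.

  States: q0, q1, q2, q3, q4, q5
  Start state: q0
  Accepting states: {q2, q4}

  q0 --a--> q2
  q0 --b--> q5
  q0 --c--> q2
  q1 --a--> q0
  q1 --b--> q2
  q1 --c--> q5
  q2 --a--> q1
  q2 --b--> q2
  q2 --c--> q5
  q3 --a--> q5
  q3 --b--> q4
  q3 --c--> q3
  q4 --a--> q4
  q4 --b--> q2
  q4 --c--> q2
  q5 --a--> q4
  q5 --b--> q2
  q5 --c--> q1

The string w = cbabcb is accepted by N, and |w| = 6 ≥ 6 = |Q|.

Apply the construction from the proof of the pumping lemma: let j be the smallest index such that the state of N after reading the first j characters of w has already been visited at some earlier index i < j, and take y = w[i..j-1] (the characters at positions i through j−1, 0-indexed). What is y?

b

Run of N on w = c b a b c b:
  step 0: q0  (start)
  step 1: q2  (read c: q0→q2)
  step 2: q2  (read b: q2→q2)   ← first repeat (q2 seen earlier)
  step 3: q1  (read a: q2→q1)
  step 4: q2  (read b: q1→q2)
  step 5: q5  (read c: q2→q5)
  step 6: q2  (read b: q5→q2)

So i = 1, j = 2, giving x = w[0:1] = c, y = w[1:2] = b, z = w[2:6] = abcb.
Check: |xy| = 2 ≤ 6 and |y| = 1 ≥ 1. Reading y takes N from q2 back to q2, so every xyⁱz is accepted.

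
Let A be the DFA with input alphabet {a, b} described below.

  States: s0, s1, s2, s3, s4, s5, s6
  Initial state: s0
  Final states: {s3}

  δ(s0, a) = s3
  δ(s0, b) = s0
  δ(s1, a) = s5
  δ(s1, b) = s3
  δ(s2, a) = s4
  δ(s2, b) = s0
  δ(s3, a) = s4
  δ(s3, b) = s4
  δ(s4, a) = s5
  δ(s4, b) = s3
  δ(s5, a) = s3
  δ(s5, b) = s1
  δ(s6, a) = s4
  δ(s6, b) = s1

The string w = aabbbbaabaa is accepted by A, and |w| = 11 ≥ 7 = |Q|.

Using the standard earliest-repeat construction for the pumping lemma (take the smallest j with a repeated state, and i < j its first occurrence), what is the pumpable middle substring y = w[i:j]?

State sequence: s0 -a-> s3 -a-> s4 -b-> s3 -b-> s4 -b-> s3 -b-> s4 -a-> s5 -a-> s3 -b-> s4 -a-> s5 -a-> s3
First repeat at step 3: s3 was already visited.

So i = 1, j = 3, giving x = w[0:1] = a, y = w[1:3] = ab, z = w[3:11] = bbbaabaa.
Check: |xy| = 3 ≤ 7 and |y| = 2 ≥ 1. Reading y takes A from s3 back to s3, so every xyⁱz is accepted.

ab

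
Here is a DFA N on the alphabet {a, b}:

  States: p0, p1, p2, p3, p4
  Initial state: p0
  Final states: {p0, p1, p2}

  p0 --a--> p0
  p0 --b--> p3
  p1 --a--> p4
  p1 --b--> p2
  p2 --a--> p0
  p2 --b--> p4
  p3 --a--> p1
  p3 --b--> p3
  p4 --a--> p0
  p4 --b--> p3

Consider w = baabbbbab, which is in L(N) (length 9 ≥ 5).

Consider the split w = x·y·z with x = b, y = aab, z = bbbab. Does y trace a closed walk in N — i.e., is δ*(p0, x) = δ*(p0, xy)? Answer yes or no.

yes

Run of N on the first 4 characters of w = b a a b:
  step 0: p0  (start)
  step 1: p3  (read b: p0→p3)
  step 2: p1  (read a: p3→p1)
  step 3: p4  (read a: p1→p4)
  step 4: p3  (read b: p4→p3)

After x (step 1): p3. After xy (step 4): p3.
They match, so y = aab drives N around a cycle from p3 back to itself; pumping y any number of times keeps N in p3 before reading z, and xyⁱz ∈ L(N) for every i ≥ 0.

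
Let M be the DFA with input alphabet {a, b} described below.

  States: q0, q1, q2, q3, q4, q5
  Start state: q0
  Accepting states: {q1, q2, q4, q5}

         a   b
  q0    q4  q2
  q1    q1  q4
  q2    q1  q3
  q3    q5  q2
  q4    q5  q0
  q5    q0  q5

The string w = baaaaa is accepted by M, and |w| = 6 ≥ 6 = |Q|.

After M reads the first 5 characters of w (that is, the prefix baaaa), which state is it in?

q1

State sequence: q0 -b-> q2 -a-> q1 -a-> q1 -a-> q1 -a-> q1

After reading 5 characters, M is in state q1.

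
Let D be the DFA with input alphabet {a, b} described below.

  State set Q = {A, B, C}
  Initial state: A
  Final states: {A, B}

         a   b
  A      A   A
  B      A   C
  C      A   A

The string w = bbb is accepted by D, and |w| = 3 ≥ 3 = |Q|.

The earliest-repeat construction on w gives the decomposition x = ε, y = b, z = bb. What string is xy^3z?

xy^3z = ε·b·b·b·bb = bbbbb.
Reading y = b takes D from A back to A, so after x·y·y·y the machine is still in A, and z then leads to the accepting state A. Hence bbbbb ∈ L(D).

bbbbb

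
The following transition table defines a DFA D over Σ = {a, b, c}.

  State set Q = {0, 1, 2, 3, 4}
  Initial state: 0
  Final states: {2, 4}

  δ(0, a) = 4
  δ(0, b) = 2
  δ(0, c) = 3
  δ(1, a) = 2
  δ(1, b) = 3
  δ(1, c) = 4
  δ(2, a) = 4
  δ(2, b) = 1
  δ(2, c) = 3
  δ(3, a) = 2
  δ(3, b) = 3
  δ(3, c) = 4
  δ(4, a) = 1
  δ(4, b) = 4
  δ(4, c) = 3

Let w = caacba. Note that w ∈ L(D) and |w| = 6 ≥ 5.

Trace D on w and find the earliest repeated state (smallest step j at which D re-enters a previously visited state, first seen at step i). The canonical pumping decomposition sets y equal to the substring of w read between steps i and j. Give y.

aac

Run of D on w = c a a c b a:
  step 0: 0  (start)
  step 1: 3  (read c: 0→3)
  step 2: 2  (read a: 3→2)
  step 3: 4  (read a: 2→4)
  step 4: 3  (read c: 4→3)   ← first repeat (3 seen earlier)
  step 5: 3  (read b: 3→3)
  step 6: 2  (read a: 3→2)

So i = 1, j = 4, giving x = w[0:1] = c, y = w[1:4] = aac, z = w[4:6] = ba.
Check: |xy| = 4 ≤ 5 and |y| = 3 ≥ 1. Reading y takes D from 3 back to 3, so every xyⁱz is accepted.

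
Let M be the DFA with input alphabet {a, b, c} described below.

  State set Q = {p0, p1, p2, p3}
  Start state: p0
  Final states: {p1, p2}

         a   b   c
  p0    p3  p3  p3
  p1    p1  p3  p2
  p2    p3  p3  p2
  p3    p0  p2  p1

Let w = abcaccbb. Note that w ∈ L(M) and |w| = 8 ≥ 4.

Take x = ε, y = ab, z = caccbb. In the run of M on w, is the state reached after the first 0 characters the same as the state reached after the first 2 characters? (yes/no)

State sequence: p0 -a-> p3 -b-> p2

After x (step 0): p0. After xy (step 2): p2.
They differ (p0 ≠ p2), so y is not a cycle from the state after x; this split is not the one the pumping-lemma construction produces, and pumping y need not keep the string in L(M).

no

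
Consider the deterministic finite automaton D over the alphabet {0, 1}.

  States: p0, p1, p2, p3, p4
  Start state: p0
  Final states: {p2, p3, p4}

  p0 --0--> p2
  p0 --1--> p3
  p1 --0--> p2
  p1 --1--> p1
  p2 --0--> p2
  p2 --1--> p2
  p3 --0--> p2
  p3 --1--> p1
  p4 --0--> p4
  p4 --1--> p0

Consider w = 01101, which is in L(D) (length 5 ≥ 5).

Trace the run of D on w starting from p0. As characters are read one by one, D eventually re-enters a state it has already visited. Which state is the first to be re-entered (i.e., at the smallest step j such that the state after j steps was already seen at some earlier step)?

p2

Run of D on w = 0 1 1 0 1:
  step 0: p0  (start)
  step 1: p2  (read 0: p0→p2)
  step 2: p2  (read 1: p2→p2)   ← first repeat (p2 seen earlier)
  step 3: p2  (read 1: p2→p2)
  step 4: p2  (read 0: p2→p2)
  step 5: p2  (read 1: p2→p2)

The earliest repeat is at step j = 2: D is in p2, which it already visited at step i = 1.
Since D has 5 states, any run of length ≥ 5 visits 5+1 states, so by pigeonhole some state repeats within the first 5 steps — that repeat gives the pumpable loop.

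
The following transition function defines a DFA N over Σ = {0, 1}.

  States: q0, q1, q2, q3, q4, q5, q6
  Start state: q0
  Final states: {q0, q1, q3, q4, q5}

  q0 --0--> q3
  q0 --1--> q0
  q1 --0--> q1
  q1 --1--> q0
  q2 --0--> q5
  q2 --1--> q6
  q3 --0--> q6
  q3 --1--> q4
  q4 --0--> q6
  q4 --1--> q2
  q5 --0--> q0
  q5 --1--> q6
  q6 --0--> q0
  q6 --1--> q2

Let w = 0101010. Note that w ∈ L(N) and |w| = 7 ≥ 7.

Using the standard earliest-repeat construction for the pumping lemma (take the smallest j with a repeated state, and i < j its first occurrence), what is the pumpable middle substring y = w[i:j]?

101

State sequence: q0 -0-> q3 -1-> q4 -0-> q6 -1-> q2 -0-> q5 -1-> q6 -0-> q0
First repeat at step 6: q6 was already visited.

So i = 3, j = 6, giving x = w[0:3] = 010, y = w[3:6] = 101, z = w[6:7] = 0.
Check: |xy| = 6 ≤ 7 and |y| = 3 ≥ 1. Reading y takes N from q6 back to q6, so every xyⁱz is accepted.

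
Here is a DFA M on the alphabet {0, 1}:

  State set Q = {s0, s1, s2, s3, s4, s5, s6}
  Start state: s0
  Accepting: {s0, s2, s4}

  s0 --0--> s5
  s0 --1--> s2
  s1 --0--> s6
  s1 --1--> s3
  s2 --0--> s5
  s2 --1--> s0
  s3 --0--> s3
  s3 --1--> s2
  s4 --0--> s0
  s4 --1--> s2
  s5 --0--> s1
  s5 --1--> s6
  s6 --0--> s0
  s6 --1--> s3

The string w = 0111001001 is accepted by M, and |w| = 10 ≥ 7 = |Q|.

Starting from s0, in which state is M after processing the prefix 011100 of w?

State sequence: s0 -0-> s5 -1-> s6 -1-> s3 -1-> s2 -0-> s5 -0-> s1

After reading 6 characters, M is in state s1.

s1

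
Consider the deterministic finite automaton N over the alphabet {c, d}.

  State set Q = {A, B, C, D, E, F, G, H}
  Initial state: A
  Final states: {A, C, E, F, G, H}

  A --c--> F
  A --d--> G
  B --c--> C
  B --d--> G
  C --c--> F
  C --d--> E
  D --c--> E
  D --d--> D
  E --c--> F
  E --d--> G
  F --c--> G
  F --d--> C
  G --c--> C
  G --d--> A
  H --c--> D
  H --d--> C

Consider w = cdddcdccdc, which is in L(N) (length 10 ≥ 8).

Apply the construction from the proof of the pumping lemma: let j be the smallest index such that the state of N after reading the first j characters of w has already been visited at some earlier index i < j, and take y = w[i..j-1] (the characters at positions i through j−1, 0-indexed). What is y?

Run of N on w = c d d d c d c c d c:
  step 0: A  (start)
  step 1: F  (read c: A→F)
  step 2: C  (read d: F→C)
  step 3: E  (read d: C→E)
  step 4: G  (read d: E→G)
  step 5: C  (read c: G→C)   ← first repeat (C seen earlier)
  step 6: E  (read d: C→E)
  step 7: F  (read c: E→F)
  step 8: G  (read c: F→G)
  step 9: A  (read d: G→A)
  step 10: F  (read c: A→F)

So i = 2, j = 5, giving x = w[0:2] = cd, y = w[2:5] = ddc, z = w[5:10] = dccdc.
Check: |xy| = 5 ≤ 8 and |y| = 3 ≥ 1. Reading y takes N from C back to C, so every xyⁱz is accepted.
Pumping length from the standard proof: p = 8 (the number of states). The repeated state found above gives |xy| = j ≤ 8 and |y| = j − i ≥ 1.

ddc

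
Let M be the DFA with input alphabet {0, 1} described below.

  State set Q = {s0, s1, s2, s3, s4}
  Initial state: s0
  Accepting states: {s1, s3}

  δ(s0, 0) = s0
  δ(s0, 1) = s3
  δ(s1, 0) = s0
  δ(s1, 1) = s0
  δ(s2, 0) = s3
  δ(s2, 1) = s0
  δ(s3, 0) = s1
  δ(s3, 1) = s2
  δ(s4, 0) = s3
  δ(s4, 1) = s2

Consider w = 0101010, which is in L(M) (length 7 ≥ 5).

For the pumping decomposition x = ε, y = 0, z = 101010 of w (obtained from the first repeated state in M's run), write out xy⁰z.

xy⁰z = xz = ε·101010 = 101010.
Reading y = 0 takes M from s0 back to s0, so after x the machine is still in s0, and z then leads to the accepting state s1. Hence 101010 ∈ L(M).

101010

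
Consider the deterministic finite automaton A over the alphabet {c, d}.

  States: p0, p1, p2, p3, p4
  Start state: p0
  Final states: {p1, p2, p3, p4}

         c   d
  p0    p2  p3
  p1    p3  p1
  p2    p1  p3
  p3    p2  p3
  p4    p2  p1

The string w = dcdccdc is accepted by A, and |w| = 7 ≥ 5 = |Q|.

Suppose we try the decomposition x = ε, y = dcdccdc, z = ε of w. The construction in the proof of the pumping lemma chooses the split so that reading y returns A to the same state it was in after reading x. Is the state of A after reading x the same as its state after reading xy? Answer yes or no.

State sequence: p0 -d-> p3 -c-> p2 -d-> p3 -c-> p2 -c-> p1 -d-> p1 -c-> p3

After x (step 0): p0. After xy (step 7): p3.
They differ (p0 ≠ p3), so y is not a cycle from the state after x; this split is not the one the pumping-lemma construction produces, and pumping y need not keep the string in L(A).

no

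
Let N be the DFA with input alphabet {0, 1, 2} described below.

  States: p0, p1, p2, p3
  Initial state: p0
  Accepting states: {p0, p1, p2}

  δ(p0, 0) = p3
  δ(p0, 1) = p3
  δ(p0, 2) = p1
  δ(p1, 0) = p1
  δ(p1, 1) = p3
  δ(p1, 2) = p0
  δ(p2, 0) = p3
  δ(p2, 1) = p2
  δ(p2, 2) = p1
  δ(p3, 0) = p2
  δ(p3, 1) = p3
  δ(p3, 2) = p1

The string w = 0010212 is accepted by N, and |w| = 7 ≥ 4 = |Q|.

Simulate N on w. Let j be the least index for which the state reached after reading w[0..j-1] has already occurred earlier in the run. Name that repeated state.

p2

State sequence: p0 -0-> p3 -0-> p2 -1-> p2 -0-> p3 -2-> p1 -1-> p3 -2-> p1
First repeat at step 3: p2 was already visited.

The earliest repeat is at step j = 3: N is in p2, which it already visited at step i = 2.
The DFA has 4 states, so the proof of the pumping lemma guarantees a repeated state among the first 4+1 visited; the segment between the two visits is the pumpable y.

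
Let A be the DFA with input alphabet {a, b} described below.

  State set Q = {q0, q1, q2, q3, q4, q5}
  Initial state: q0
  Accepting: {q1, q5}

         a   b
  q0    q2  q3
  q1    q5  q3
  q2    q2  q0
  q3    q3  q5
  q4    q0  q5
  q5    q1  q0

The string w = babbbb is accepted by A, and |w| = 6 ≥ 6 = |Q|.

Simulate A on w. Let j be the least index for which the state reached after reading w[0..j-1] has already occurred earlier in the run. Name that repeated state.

State sequence: q0 -b-> q3 -a-> q3 -b-> q5 -b-> q0 -b-> q3 -b-> q5
First repeat at step 2: q3 was already visited.

The earliest repeat is at step j = 2: A is in q3, which it already visited at step i = 1.

q3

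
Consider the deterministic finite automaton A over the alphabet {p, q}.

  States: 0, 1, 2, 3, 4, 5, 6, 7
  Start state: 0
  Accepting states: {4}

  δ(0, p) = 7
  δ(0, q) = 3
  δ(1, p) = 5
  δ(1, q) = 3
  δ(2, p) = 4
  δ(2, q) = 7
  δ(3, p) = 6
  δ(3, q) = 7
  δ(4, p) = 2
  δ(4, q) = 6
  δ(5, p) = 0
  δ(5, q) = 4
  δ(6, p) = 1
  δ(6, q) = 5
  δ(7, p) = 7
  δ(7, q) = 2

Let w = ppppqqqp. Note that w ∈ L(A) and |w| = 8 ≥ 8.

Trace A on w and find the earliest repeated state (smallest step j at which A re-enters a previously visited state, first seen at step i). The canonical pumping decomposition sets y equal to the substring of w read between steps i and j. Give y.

p

State sequence: 0 -p-> 7 -p-> 7 -p-> 7 -p-> 7 -q-> 2 -q-> 7 -q-> 2 -p-> 4
First repeat at step 2: 7 was already visited.

So i = 1, j = 2, giving x = w[0:1] = p, y = w[1:2] = p, z = w[2:8] = ppqqqp.
Check: |xy| = 2 ≤ 8 and |y| = 1 ≥ 1. Reading y takes A from 7 back to 7, so every xyⁱz is accepted.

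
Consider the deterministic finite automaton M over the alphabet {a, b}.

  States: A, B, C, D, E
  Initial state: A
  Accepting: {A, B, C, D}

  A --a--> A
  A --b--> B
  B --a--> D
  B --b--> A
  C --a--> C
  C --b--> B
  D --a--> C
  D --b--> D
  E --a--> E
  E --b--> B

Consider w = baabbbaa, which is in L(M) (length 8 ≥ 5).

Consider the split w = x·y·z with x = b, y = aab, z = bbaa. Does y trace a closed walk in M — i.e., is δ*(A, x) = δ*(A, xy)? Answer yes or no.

Run of M on the first 4 characters of w = b a a b:
  step 0: A  (start)
  step 1: B  (read b: A→B)
  step 2: D  (read a: B→D)
  step 3: C  (read a: D→C)
  step 4: B  (read b: C→B)

After x (step 1): B. After xy (step 4): B.
They match, so y = aab drives M around a cycle from B back to itself; pumping y any number of times keeps M in B before reading z, and xyⁱz ∈ L(M) for every i ≥ 0.

yes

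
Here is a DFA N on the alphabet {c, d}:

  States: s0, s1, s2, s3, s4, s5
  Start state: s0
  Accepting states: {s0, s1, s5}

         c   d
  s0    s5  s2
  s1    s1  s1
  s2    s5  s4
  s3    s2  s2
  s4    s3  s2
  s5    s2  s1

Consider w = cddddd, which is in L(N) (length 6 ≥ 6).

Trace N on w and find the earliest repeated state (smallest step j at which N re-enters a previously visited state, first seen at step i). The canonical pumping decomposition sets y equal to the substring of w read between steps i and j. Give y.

d

Run of N on w = c d d d d d:
  step 0: s0  (start)
  step 1: s5  (read c: s0→s5)
  step 2: s1  (read d: s5→s1)
  step 3: s1  (read d: s1→s1)   ← first repeat (s1 seen earlier)
  step 4: s1  (read d: s1→s1)
  step 5: s1  (read d: s1→s1)
  step 6: s1  (read d: s1→s1)

So i = 2, j = 3, giving x = w[0:2] = cd, y = w[2:3] = d, z = w[3:6] = ddd.
Check: |xy| = 3 ≤ 6 and |y| = 1 ≥ 1. Reading y takes N from s1 back to s1, so every xyⁱz is accepted.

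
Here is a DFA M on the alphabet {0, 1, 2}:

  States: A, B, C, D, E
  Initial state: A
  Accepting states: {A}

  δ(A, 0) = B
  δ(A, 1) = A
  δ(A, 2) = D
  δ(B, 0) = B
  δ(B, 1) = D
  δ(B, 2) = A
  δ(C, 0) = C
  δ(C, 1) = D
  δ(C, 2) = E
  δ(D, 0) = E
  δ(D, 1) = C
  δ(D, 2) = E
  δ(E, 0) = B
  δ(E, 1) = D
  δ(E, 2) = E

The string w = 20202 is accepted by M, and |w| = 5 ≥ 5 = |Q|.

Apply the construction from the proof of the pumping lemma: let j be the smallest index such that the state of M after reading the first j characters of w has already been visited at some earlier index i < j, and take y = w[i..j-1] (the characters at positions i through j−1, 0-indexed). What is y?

State sequence: A -2-> D -0-> E -2-> E -0-> B -2-> A
First repeat at step 3: E was already visited.

So i = 2, j = 3, giving x = w[0:2] = 20, y = w[2:3] = 2, z = w[3:5] = 02.
Check: |xy| = 3 ≤ 5 and |y| = 1 ≥ 1. Reading y takes M from E back to E, so every xyⁱz is accepted.
The DFA has 5 states, so the proof of the pumping lemma guarantees a repeated state among the first 5+1 visited; the segment between the two visits is the pumpable y.

2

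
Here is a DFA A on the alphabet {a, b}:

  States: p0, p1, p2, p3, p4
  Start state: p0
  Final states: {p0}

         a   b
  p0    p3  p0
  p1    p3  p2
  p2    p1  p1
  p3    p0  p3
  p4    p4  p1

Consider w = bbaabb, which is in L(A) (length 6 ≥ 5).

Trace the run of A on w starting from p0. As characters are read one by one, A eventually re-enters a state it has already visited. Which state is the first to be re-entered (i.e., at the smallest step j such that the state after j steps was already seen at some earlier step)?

State sequence: p0 -b-> p0 -b-> p0 -a-> p3 -a-> p0 -b-> p0 -b-> p0
First repeat at step 1: p0 was already visited.

The earliest repeat is at step j = 1: A is in p0, which it already visited at step i = 0.
With |Q| = 5, pigeonhole forces a state repeat no later than step 5; the substring read between the first and second visits to that state can be pumped.

p0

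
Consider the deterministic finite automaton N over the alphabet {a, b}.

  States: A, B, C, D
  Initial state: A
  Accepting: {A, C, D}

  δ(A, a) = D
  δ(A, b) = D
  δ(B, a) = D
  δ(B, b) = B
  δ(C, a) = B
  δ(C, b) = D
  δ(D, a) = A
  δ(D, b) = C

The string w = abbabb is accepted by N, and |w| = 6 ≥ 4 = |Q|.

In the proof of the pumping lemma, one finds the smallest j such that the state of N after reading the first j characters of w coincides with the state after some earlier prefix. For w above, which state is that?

State sequence: A -a-> D -b-> C -b-> D -a-> A -b-> D -b-> C
First repeat at step 3: D was already visited.

The earliest repeat is at step j = 3: N is in D, which it already visited at step i = 1.
The DFA has 4 states, so the proof of the pumping lemma guarantees a repeated state among the first 4+1 visited; the segment between the two visits is the pumpable y.

D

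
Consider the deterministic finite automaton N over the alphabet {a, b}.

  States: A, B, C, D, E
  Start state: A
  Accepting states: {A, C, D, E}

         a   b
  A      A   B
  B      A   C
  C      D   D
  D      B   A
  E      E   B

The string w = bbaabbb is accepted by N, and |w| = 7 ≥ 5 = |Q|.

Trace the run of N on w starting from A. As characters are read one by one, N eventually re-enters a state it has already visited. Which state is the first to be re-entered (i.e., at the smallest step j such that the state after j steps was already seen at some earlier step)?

Run of N on w = b b a a b b b:
  step 0: A  (start)
  step 1: B  (read b: A→B)
  step 2: C  (read b: B→C)
  step 3: D  (read a: C→D)
  step 4: B  (read a: D→B)   ← first repeat (B seen earlier)
  step 5: C  (read b: B→C)
  step 6: D  (read b: C→D)
  step 7: A  (read b: D→A)

The earliest repeat is at step j = 4: N is in B, which it already visited at step i = 1.

B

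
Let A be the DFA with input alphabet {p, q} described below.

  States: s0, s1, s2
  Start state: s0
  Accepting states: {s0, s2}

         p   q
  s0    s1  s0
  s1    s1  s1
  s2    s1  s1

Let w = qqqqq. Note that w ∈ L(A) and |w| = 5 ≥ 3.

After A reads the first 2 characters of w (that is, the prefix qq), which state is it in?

Run of A on the first 2 characters of w = q q:
  step 0: s0  (start)
  step 1: s0  (read q: s0→s0)
  step 2: s0  (read q: s0→s0)

After reading 2 characters, A is in state s0.

s0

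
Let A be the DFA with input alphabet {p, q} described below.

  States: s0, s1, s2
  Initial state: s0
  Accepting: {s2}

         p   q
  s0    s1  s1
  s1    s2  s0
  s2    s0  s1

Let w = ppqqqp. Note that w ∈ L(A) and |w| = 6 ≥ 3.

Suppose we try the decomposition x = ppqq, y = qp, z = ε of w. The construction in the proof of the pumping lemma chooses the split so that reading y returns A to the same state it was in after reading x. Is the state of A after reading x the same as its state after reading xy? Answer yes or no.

no

Run of A on the first 6 characters of w = p p q q q p:
  step 0: s0  (start)
  step 1: s1  (read p: s0→s1)
  step 2: s2  (read p: s1→s2)
  step 3: s1  (read q: s2→s1)
  step 4: s0  (read q: s1→s0)
  step 5: s1  (read q: s0→s1)
  step 6: s2  (read p: s1→s2)

After x (step 4): s0. After xy (step 6): s2.
They differ (s0 ≠ s2), so y is not a cycle from the state after x; this split is not the one the pumping-lemma construction produces, and pumping y need not keep the string in L(A).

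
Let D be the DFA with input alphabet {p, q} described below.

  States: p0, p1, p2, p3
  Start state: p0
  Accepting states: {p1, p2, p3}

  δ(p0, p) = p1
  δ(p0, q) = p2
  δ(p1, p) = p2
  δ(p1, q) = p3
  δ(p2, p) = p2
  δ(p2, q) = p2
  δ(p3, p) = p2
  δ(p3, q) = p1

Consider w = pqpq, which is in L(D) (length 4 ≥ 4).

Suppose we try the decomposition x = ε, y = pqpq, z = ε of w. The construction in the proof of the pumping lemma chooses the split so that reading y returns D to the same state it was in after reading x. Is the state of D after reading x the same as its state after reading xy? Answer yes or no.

no

Run of D on the first 4 characters of w = p q p q:
  step 0: p0  (start)
  step 1: p1  (read p: p0→p1)
  step 2: p3  (read q: p1→p3)
  step 3: p2  (read p: p3→p2)
  step 4: p2  (read q: p2→p2)

After x (step 0): p0. After xy (step 4): p2.
They differ (p0 ≠ p2), so y is not a cycle from the state after x; this split is not the one the pumping-lemma construction produces, and pumping y need not keep the string in L(D).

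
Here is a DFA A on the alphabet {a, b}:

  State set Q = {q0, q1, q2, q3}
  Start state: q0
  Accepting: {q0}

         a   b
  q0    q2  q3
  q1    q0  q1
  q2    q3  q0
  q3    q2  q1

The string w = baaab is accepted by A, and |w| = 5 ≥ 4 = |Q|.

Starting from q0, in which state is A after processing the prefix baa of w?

State sequence: q0 -b-> q3 -a-> q2 -a-> q3

After reading 3 characters, A is in state q3.

q3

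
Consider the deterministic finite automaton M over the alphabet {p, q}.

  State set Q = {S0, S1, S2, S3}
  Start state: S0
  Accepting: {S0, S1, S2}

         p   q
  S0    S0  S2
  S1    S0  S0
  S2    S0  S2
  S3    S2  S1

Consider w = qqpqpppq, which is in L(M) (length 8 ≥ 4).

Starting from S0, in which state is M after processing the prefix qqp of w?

S0

Run of M on the first 3 characters of w = q q p:
  step 0: S0  (start)
  step 1: S2  (read q: S0→S2)
  step 2: S2  (read q: S2→S2)
  step 3: S0  (read p: S2→S0)

After reading 3 characters, M is in state S0.
(This kind of state-tracing is the core of the pumping-lemma construction: with 4 states, pigeonhole forces a repeat within the first 4 steps.)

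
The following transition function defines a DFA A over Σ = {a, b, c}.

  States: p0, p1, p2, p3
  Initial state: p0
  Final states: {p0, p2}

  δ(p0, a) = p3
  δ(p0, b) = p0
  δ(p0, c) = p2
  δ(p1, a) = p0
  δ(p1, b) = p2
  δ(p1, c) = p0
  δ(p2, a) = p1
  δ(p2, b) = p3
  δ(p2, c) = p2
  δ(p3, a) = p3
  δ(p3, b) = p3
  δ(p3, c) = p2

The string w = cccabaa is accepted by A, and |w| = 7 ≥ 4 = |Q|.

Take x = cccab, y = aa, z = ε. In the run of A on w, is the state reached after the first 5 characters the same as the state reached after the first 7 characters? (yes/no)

no

Run of A on the first 7 characters of w = c c c a b a a:
  step 0: p0  (start)
  step 1: p2  (read c: p0→p2)
  step 2: p2  (read c: p2→p2)
  step 3: p2  (read c: p2→p2)
  step 4: p1  (read a: p2→p1)
  step 5: p2  (read b: p1→p2)
  step 6: p1  (read a: p2→p1)
  step 7: p0  (read a: p1→p0)

After x (step 5): p2. After xy (step 7): p0.
They differ (p2 ≠ p0), so y is not a cycle from the state after x; this split is not the one the pumping-lemma construction produces, and pumping y need not keep the string in L(A).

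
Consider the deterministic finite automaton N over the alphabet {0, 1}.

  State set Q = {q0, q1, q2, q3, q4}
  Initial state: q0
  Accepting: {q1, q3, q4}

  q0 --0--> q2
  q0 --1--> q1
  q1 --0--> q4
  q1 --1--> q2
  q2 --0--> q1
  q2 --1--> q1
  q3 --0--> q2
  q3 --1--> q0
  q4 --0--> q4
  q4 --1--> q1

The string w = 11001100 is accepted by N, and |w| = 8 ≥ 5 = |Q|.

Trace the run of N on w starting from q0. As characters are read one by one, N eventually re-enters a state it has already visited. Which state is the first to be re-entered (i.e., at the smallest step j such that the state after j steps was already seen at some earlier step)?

Run of N on w = 1 1 0 0 1 1 0 0:
  step 0: q0  (start)
  step 1: q1  (read 1: q0→q1)
  step 2: q2  (read 1: q1→q2)
  step 3: q1  (read 0: q2→q1)   ← first repeat (q1 seen earlier)
  step 4: q4  (read 0: q1→q4)
  step 5: q1  (read 1: q4→q1)
  step 6: q2  (read 1: q1→q2)
  step 7: q1  (read 0: q2→q1)
  step 8: q4  (read 0: q1→q4)

The earliest repeat is at step j = 3: N is in q1, which it already visited at step i = 1.

q1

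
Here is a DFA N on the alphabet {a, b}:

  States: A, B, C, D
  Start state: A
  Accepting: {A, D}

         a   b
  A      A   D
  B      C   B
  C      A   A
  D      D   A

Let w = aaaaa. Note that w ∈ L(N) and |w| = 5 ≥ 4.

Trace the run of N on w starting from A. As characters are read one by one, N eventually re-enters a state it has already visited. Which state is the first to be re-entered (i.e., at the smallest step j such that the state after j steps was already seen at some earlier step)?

Run of N on w = a a a a a:
  step 0: A  (start)
  step 1: A  (read a: A→A)   ← first repeat (A seen earlier)
  step 2: A  (read a: A→A)
  step 3: A  (read a: A→A)
  step 4: A  (read a: A→A)
  step 5: A  (read a: A→A)

The earliest repeat is at step j = 1: N is in A, which it already visited at step i = 0.

A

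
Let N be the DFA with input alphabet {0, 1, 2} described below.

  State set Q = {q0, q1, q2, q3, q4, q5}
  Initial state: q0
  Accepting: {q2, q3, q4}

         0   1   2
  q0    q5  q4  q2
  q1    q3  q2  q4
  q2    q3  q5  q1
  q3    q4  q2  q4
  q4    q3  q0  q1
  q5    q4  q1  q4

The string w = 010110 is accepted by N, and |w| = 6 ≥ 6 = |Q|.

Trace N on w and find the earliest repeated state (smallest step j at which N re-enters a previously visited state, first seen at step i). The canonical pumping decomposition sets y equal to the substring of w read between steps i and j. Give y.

State sequence: q0 -0-> q5 -1-> q1 -0-> q3 -1-> q2 -1-> q5 -0-> q4
First repeat at step 5: q5 was already visited.

So i = 1, j = 5, giving x = w[0:1] = 0, y = w[1:5] = 1011, z = w[5:6] = 0.
Check: |xy| = 5 ≤ 6 and |y| = 4 ≥ 1. Reading y takes N from q5 back to q5, so every xyⁱz is accepted.
With |Q| = 6, pigeonhole forces a state repeat no later than step 6; the substring read between the first and second visits to that state can be pumped.

1011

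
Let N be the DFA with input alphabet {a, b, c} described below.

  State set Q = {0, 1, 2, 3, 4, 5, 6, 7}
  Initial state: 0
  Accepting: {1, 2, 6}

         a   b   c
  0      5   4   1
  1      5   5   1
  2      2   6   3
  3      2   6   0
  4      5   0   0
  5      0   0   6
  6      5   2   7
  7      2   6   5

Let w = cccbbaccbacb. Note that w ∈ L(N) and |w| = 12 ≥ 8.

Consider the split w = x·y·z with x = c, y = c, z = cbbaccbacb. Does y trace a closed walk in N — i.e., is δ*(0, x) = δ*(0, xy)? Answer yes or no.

yes

State sequence: 0 -c-> 1 -c-> 1

After x (step 1): 1. After xy (step 2): 1.
They match, so y = c drives N around a cycle from 1 back to itself; pumping y any number of times keeps N in 1 before reading z, and xyⁱz ∈ L(N) for every i ≥ 0.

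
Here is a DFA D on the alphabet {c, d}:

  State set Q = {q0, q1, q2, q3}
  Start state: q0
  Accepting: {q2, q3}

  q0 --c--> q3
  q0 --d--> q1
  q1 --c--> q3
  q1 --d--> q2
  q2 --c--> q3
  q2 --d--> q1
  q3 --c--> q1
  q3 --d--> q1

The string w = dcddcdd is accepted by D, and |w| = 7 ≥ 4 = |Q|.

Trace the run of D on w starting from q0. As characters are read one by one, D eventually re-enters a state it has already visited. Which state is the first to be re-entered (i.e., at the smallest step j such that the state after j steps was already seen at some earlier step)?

q1

State sequence: q0 -d-> q1 -c-> q3 -d-> q1 -d-> q2 -c-> q3 -d-> q1 -d-> q2
First repeat at step 3: q1 was already visited.

The earliest repeat is at step j = 3: D is in q1, which it already visited at step i = 1.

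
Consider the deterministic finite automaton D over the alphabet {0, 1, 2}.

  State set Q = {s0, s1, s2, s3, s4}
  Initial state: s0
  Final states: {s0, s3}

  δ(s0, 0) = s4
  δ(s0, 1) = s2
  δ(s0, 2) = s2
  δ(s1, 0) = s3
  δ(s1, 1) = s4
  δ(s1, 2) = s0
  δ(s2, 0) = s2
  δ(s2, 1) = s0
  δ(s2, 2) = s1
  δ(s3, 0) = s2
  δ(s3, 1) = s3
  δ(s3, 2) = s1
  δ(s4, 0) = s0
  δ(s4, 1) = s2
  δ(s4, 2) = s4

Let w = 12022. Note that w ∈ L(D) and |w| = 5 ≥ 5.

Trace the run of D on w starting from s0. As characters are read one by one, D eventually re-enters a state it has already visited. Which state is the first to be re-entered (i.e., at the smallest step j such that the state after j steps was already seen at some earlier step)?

s1

State sequence: s0 -1-> s2 -2-> s1 -0-> s3 -2-> s1 -2-> s0
First repeat at step 4: s1 was already visited.

The earliest repeat is at step j = 4: D is in s1, which it already visited at step i = 2.
Since D has 5 states, any run of length ≥ 5 visits 5+1 states, so by pigeonhole some state repeats within the first 5 steps — that repeat gives the pumpable loop.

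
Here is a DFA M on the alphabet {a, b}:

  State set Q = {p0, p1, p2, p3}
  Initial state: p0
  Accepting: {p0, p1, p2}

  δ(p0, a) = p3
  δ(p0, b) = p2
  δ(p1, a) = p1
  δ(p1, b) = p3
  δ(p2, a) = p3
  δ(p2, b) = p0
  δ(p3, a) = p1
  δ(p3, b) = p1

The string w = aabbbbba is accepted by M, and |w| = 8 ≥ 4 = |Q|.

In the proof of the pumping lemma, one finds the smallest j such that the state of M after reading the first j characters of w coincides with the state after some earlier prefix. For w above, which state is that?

State sequence: p0 -a-> p3 -a-> p1 -b-> p3 -b-> p1 -b-> p3 -b-> p1 -b-> p3 -a-> p1
First repeat at step 3: p3 was already visited.

The earliest repeat is at step j = 3: M is in p3, which it already visited at step i = 1.
With |Q| = 4, pigeonhole forces a state repeat no later than step 4; the substring read between the first and second visits to that state can be pumped.

p3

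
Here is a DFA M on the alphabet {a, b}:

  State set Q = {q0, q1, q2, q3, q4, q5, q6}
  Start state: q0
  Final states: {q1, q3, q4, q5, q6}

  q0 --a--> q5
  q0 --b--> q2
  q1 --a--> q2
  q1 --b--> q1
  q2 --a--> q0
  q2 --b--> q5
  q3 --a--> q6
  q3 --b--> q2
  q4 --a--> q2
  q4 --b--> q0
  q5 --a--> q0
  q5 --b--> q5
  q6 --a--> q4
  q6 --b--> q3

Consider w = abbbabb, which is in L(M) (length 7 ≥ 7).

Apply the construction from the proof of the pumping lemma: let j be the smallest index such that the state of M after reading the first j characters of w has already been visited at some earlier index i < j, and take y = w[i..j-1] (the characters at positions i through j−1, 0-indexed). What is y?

b

Run of M on w = a b b b a b b:
  step 0: q0  (start)
  step 1: q5  (read a: q0→q5)
  step 2: q5  (read b: q5→q5)   ← first repeat (q5 seen earlier)
  step 3: q5  (read b: q5→q5)
  step 4: q5  (read b: q5→q5)
  step 5: q0  (read a: q5→q0)
  step 6: q2  (read b: q0→q2)
  step 7: q5  (read b: q2→q5)

So i = 1, j = 2, giving x = w[0:1] = a, y = w[1:2] = b, z = w[2:7] = bbabb.
Check: |xy| = 2 ≤ 7 and |y| = 1 ≥ 1. Reading y takes M from q5 back to q5, so every xyⁱz is accepted.
Since M has 7 states, any run of length ≥ 7 visits 7+1 states, so by pigeonhole some state repeats within the first 7 steps — that repeat gives the pumpable loop.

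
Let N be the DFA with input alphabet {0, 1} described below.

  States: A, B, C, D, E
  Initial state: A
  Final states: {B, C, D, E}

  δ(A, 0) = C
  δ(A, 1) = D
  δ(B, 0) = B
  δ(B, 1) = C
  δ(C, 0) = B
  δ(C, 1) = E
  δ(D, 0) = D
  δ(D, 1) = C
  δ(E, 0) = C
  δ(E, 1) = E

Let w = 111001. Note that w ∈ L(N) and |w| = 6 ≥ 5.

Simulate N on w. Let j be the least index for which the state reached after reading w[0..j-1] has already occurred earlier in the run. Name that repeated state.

C

State sequence: A -1-> D -1-> C -1-> E -0-> C -0-> B -1-> C
First repeat at step 4: C was already visited.

The earliest repeat is at step j = 4: N is in C, which it already visited at step i = 2.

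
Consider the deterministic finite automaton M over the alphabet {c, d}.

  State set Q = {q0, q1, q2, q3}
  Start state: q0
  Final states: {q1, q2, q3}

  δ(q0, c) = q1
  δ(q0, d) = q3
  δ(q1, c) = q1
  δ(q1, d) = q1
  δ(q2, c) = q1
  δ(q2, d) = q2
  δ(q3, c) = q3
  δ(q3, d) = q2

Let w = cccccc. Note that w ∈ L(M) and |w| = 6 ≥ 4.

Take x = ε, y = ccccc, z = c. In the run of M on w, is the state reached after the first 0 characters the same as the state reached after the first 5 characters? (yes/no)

State sequence: q0 -c-> q1 -c-> q1 -c-> q1 -c-> q1 -c-> q1

After x (step 0): q0. After xy (step 5): q1.
They differ (q0 ≠ q1), so y is not a cycle from the state after x; this split is not the one the pumping-lemma construction produces, and pumping y need not keep the string in L(M).

no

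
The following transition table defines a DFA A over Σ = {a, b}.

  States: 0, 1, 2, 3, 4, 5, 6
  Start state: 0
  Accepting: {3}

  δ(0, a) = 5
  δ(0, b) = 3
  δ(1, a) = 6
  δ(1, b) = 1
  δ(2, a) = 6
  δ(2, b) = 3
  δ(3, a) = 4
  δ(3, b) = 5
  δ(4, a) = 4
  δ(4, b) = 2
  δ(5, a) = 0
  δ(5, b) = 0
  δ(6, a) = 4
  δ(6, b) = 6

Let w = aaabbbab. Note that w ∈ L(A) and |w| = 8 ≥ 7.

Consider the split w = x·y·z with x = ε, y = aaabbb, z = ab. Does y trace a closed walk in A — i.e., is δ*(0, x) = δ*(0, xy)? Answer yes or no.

State sequence: 0 -a-> 5 -a-> 0 -a-> 5 -b-> 0 -b-> 3 -b-> 5

After x (step 0): 0. After xy (step 6): 5.
They differ (0 ≠ 5), so y is not a cycle from the state after x; this split is not the one the pumping-lemma construction produces, and pumping y need not keep the string in L(A).

no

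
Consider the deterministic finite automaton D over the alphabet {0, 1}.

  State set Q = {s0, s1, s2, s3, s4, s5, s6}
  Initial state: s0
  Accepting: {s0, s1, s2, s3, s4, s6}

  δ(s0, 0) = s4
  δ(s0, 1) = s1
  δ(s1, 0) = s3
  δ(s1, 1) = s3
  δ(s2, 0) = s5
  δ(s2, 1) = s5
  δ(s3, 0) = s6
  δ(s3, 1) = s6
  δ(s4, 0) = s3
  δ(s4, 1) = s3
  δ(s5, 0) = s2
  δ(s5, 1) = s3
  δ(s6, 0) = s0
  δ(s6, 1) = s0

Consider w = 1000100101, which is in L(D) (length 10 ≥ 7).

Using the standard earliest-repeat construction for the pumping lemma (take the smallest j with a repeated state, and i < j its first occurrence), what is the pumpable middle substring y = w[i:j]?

1000

State sequence: s0 -1-> s1 -0-> s3 -0-> s6 -0-> s0 -1-> s1 -0-> s3 -0-> s6 -1-> s0 -0-> s4 -1-> s3
First repeat at step 4: s0 was already visited.

So i = 0, j = 4, giving x = w[0:0] = ε, y = w[0:4] = 1000, z = w[4:10] = 100101.
Check: |xy| = 4 ≤ 7 and |y| = 4 ≥ 1. Reading y takes D from s0 back to s0, so every xyⁱz is accepted.
Since D has 7 states, any run of length ≥ 7 visits 7+1 states, so by pigeonhole some state repeats within the first 7 steps — that repeat gives the pumpable loop.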